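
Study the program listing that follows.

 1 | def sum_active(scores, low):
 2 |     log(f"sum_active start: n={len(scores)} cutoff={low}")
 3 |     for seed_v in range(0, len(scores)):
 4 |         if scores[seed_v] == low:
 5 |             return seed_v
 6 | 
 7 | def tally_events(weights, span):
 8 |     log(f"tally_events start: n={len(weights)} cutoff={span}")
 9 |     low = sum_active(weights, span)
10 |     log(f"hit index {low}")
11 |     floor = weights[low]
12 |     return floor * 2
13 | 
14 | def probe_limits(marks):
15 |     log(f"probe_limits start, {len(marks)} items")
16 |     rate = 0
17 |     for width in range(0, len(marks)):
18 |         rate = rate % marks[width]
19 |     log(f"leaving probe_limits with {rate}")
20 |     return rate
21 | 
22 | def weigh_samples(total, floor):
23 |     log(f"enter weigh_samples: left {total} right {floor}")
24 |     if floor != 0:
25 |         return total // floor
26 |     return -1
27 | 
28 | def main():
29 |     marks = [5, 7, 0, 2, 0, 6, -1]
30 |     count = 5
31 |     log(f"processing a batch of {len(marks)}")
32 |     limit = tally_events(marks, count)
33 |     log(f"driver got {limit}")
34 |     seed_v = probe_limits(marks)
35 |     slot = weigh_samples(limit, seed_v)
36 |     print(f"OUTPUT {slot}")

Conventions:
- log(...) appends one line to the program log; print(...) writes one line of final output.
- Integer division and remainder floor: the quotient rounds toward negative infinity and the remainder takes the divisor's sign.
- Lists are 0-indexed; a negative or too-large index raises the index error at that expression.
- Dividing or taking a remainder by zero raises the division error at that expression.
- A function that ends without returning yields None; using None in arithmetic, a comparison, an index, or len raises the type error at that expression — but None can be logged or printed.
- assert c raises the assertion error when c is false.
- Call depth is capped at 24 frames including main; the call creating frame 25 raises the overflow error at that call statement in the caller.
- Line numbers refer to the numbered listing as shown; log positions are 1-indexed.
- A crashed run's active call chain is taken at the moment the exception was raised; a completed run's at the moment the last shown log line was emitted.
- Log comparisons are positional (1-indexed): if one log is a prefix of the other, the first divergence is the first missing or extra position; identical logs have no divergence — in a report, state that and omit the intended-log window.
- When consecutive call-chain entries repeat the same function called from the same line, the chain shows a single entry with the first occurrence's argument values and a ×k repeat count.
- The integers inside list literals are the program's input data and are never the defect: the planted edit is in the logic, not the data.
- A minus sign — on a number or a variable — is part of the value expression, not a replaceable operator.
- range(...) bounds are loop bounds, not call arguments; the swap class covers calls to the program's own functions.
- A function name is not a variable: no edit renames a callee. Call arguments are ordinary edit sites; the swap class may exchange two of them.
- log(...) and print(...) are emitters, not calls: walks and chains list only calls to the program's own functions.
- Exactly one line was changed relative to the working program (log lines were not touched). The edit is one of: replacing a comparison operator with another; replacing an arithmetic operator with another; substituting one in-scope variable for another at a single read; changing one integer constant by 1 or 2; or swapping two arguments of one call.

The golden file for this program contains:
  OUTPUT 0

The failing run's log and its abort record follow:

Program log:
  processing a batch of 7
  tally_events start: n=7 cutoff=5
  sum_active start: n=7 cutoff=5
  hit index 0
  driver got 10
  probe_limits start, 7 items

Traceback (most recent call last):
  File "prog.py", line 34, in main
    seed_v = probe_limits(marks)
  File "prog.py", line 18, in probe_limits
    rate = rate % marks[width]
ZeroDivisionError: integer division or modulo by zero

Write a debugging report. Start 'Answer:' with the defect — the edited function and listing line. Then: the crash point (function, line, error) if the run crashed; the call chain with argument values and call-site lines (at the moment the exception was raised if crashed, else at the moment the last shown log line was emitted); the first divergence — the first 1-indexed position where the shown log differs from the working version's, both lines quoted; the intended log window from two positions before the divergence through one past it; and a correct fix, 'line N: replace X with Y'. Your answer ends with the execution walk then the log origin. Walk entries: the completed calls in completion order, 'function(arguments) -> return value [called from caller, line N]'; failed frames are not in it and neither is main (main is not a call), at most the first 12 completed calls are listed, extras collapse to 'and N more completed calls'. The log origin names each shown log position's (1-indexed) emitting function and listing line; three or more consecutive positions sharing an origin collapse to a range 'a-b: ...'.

Answer: the defect is in probe_limits at line 18.
Core observation: A complete run would log 'leaving probe_limits with 19' next, but this one stopped at 6 lines.
Crash: probe_limits, line 18, ZeroDivisionError.
Call chain: main -> probe_limits([5, 7, 0, 2, 0, 6, -1]) (called at line 34).
First divergence: position 7; the shown log stops at 6 lines while the working version next logs 'leaving probe_limits with 19'.
Intended log window:
  5: driver got 10
  6: probe_limits start, 7 items
  7: leaving probe_limits with 19
  8: enter weigh_samples: left 10 right 19
Execution walk:
  sum_active([5, 7, 0, 2, 0, 6, -1], 5) -> 0  [called from tally_events, line 9]
  tally_events([5, 7, 0, 2, 0, 6, -1], 5) -> 10  [called from main, line 32]
Log line origins:
  1: logged in main at line 31
  2: logged in tally_events at line 8
  3: logged in sum_active at line 2
  4: logged in tally_events at line 10
  5: logged in main at line 33
  6: logged in probe_limits at line 15
A correct fix: line 18: replace `%` with `+`.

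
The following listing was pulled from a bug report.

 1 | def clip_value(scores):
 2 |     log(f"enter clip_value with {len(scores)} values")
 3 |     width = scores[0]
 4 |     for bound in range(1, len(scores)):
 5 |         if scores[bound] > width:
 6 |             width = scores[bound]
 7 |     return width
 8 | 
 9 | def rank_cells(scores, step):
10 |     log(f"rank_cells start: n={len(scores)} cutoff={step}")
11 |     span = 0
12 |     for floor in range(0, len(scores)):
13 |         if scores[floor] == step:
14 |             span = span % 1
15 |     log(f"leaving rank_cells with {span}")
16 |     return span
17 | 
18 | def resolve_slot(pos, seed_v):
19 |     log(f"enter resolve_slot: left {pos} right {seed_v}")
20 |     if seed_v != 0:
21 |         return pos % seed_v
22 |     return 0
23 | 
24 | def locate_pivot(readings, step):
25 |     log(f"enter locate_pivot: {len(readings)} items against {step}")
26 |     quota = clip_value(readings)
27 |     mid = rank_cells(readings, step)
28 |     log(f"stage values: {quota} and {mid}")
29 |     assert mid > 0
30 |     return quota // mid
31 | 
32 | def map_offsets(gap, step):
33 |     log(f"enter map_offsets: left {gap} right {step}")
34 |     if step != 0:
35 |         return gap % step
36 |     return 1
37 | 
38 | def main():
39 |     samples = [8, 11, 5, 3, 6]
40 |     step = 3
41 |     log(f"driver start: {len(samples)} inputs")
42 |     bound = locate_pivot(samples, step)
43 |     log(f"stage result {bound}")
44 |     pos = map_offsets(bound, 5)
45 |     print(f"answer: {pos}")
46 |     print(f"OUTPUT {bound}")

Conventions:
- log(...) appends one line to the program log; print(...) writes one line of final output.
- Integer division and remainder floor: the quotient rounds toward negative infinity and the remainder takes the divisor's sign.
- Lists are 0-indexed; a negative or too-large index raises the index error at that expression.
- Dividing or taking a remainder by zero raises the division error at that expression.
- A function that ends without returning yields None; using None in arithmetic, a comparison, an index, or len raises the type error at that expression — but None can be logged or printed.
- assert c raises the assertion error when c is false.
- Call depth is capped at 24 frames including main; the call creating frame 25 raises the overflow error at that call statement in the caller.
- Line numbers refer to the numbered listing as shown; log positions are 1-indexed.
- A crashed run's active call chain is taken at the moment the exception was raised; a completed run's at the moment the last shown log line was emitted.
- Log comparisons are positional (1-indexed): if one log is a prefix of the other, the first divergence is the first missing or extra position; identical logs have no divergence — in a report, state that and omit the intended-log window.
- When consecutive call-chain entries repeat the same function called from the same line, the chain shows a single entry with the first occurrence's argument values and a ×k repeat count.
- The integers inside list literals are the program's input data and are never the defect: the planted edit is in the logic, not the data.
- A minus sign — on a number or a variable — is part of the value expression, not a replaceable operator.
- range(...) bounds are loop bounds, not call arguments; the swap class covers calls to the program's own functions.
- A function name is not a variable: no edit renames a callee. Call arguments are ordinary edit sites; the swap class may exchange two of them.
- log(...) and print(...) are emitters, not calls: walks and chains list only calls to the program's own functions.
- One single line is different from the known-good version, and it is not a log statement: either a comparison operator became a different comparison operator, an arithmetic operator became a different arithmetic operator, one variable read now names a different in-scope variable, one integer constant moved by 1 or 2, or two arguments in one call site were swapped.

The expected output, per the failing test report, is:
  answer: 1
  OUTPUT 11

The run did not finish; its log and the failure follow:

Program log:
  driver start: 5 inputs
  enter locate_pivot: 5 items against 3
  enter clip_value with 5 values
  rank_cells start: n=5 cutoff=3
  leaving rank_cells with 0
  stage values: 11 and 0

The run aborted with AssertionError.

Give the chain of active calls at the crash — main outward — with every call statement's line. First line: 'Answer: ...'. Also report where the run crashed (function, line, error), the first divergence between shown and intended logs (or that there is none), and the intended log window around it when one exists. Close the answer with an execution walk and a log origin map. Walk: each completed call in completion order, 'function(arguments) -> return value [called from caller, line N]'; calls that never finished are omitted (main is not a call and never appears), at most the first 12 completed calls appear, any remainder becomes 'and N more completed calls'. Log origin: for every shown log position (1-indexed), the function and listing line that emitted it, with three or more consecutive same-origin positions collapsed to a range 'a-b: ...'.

Answer: main -> locate_pivot (called at line 42).
The tell: The log first diverges at position 5: the faulty run prints 'leaving rank_cells with 0' where the working version prints 'leaving rank_cells with 1'.
Crash: locate_pivot, line 29, AssertionError.
First divergence: at position 5 the run shows 'leaving rank_cells with 0' where the working version logs 'leaving rank_cells with 1'.
Intended log window:
  3: enter clip_value with 5 values
  4: rank_cells start: n=5 cutoff=3
  5: leaving rank_cells with 1
  6: stage values: 11 and 1
Execution walk:
  clip_value([8, 11, 5, 3, 6]) -> 11  [called from locate_pivot, line 26]
  rank_cells([8, 11, 5, 3, 6], 3) -> 0  [called from locate_pivot, line 27]
Log line origins:
  1: logged in main at line 41
  2: logged in locate_pivot at line 25
  3: logged in clip_value at line 2
  4: logged in rank_cells at line 10
  5: logged in rank_cells at line 15
  6: logged in locate_pivot at line 28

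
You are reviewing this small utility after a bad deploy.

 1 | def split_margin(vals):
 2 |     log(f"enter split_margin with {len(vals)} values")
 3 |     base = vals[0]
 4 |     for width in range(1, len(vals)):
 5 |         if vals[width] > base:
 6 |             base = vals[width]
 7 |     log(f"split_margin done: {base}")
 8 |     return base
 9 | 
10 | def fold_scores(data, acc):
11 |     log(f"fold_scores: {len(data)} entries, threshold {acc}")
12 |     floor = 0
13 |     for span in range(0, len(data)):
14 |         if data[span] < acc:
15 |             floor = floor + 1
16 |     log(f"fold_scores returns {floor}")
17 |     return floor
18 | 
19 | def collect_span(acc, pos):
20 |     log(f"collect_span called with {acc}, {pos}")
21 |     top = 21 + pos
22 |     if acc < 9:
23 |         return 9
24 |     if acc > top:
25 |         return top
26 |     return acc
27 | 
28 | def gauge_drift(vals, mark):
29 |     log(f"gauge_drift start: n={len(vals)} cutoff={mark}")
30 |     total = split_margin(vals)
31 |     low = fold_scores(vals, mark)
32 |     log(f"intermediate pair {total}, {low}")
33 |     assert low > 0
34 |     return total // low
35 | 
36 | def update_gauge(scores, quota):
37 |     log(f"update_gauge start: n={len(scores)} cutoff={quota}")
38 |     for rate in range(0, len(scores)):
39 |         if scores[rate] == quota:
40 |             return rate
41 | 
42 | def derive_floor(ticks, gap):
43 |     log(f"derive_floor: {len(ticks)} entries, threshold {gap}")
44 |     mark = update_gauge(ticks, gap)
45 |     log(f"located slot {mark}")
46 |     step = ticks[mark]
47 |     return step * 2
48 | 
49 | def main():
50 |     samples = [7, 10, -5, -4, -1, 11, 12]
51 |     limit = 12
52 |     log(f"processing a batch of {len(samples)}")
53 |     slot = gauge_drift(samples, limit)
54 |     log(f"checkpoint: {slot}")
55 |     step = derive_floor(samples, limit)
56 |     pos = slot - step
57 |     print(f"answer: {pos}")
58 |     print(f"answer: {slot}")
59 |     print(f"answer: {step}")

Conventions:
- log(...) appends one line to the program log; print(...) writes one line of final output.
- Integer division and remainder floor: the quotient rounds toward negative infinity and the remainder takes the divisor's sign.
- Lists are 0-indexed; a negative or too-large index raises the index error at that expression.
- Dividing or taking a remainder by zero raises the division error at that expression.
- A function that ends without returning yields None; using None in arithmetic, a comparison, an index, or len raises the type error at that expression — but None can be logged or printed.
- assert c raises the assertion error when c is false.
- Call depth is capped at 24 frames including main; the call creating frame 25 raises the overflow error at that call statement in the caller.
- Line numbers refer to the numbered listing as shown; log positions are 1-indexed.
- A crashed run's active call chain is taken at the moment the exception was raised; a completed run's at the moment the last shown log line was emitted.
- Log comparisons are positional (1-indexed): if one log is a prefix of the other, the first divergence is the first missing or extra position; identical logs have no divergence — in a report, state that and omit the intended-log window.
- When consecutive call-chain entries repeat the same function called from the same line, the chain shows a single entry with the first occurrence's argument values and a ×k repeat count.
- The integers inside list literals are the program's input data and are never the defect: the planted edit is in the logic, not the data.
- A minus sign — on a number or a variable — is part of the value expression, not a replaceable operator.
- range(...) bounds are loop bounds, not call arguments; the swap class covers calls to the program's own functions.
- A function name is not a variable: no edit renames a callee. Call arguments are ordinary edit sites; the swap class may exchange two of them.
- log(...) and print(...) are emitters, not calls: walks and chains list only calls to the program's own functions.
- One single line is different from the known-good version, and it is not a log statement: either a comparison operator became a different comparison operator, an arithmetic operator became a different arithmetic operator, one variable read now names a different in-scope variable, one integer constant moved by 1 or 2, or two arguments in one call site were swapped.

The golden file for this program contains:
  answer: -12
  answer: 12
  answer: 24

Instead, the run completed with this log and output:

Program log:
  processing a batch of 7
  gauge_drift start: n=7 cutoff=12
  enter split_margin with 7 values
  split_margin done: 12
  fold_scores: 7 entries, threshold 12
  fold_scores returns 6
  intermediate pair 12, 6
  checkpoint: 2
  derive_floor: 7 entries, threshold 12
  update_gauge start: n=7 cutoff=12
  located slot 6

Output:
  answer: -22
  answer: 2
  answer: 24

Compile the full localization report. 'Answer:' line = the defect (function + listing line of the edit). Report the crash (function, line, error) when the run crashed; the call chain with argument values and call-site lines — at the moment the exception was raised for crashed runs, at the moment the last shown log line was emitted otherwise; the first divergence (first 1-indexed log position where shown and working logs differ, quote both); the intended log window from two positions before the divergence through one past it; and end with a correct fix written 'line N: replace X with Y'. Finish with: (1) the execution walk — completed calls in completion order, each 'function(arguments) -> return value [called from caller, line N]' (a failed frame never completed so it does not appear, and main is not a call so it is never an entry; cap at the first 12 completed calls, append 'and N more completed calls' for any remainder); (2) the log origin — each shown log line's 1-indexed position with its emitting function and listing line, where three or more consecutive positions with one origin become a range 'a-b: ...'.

Answer: the defect is in fold_scores at line 14.
Key observation: Position 6 is the first bad log line: 'fold_scores returns 6' should read 'fold_scores returns 1'.
Call chain: main -> derive_floor([7, 10, -5, -4, -1, 11, 12], 12) (called at line 55).
First divergence: position 6; shown 'fold_scores returns 6' vs intended 'fold_scores returns 1'.
Intended log window:
  4: split_margin done: 12
  5: fold_scores: 7 entries, threshold 12
  6: fold_scores returns 1
  7: intermediate pair 12, 1
Execution walk:
  split_margin([7, 10, -5, -4, -1, 11, 12]) -> 12  [called from gauge_drift, line 30]
  fold_scores([7, 10, -5, -4, -1, 11, 12], 12) -> 6  [called from gauge_drift, line 31]
  gauge_drift([7, 10, -5, -4, -1, 11, 12], 12) -> 2  [called from main, line 53]
  update_gauge([7, 10, -5, -4, -1, 11, 12], 12) -> 6  [called from derive_floor, line 44]
  derive_floor([7, 10, -5, -4, -1, 11, 12], 12) -> 24  [called from main, line 55]
Log origin:
  1: from main, line 52
  2: from gauge_drift, line 29
  3: from split_margin, line 2
  4: from split_margin, line 7
  5: from fold_scores, line 11
  6: from fold_scores, line 16
  7: from gauge_drift, line 32
  8: from main, line 54
  9: from derive_floor, line 43
  10: from update_gauge, line 37
  11: from derive_floor, line 45
A correct fix: line 14: replace `<` with `==`.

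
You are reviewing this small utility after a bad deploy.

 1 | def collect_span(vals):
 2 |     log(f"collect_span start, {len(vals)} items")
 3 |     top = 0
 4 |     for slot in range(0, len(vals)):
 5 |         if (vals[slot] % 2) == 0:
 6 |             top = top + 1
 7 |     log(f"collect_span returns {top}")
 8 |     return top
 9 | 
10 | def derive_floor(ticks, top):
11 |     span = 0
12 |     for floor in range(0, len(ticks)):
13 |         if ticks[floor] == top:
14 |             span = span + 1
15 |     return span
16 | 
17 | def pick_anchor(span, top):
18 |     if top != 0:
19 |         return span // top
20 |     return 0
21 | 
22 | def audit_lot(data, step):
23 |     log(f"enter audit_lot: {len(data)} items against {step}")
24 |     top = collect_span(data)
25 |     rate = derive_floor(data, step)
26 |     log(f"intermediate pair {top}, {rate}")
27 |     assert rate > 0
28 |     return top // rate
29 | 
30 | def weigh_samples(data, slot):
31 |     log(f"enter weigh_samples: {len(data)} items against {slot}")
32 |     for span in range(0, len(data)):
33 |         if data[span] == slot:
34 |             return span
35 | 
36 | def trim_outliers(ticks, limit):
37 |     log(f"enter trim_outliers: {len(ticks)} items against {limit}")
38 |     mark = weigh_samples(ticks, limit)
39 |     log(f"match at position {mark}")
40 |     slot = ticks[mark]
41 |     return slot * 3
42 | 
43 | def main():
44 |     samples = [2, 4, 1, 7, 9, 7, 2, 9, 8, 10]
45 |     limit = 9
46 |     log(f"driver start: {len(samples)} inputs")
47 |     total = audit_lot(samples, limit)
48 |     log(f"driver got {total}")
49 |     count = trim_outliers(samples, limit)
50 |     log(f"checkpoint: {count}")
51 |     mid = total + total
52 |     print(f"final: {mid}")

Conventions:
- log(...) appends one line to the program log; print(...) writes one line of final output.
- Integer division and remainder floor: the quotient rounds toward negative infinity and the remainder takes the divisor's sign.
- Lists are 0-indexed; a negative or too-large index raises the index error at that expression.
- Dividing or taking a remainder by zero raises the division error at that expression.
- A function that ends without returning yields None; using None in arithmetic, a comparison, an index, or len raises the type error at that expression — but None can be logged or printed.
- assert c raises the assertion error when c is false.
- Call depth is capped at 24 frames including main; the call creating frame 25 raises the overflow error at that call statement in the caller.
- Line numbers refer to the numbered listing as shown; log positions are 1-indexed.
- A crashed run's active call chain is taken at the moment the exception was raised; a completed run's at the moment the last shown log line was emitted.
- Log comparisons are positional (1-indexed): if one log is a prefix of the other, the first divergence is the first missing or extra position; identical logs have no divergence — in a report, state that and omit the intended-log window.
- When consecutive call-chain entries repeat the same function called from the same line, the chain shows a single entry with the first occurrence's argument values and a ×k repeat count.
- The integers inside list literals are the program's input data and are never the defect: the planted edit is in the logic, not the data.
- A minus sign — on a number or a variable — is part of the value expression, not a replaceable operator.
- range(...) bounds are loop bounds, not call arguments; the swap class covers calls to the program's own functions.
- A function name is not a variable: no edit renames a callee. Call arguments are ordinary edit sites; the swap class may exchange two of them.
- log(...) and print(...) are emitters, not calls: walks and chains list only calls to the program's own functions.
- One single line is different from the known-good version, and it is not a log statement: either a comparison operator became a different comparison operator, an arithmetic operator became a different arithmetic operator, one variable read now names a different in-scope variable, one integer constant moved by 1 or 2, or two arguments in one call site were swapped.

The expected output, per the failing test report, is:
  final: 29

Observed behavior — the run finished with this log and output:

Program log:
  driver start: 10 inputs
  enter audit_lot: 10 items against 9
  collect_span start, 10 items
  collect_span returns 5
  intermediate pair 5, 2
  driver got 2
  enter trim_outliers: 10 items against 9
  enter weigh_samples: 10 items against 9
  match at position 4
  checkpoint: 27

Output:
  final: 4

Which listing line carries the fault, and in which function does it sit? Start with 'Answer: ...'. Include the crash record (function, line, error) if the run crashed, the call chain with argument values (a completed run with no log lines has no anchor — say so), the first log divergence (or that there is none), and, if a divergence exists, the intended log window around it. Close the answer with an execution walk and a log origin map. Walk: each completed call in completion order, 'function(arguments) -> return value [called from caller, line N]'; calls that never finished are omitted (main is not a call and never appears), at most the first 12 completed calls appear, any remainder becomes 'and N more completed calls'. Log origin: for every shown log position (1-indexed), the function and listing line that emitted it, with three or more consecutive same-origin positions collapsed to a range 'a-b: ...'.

Answer: the defect is in main at line 51.
The tell: Log streams are identical — the defect surfaces only in the printed output.
Call chain: main.
First divergence: none — the logs agree in full.
Execution walk:
  collect_span([2, 4, 1, 7, 9, 7, 2, 9, 8, 10]) -> 5  [called from audit_lot, line 24]
  derive_floor([2, 4, 1, 7, 9, 7, 2, 9, 8, 10], 9) -> 2  [called from audit_lot, line 25]
  audit_lot([2, 4, 1, 7, 9, 7, 2, 9, 8, 10], 9) -> 2  [called from main, line 47]
  weigh_samples([2, 4, 1, 7, 9, 7, 2, 9, 8, 10], 9) -> 4  [called from trim_outliers, line 38]
  trim_outliers([2, 4, 1, 7, 9, 7, 2, 9, 8, 10], 9) -> 27  [called from main, line 49]
Origin of each log line:
  1: from main, line 46
  2: from audit_lot, line 23
  3: from collect_span, line 2
  4: from collect_span, line 7
  5: from audit_lot, line 26
  6: from main, line 48
  7: from trim_outliers, line 37
  8: from weigh_samples, line 31
  9: from trim_outliers, line 39
  10: from main, line 50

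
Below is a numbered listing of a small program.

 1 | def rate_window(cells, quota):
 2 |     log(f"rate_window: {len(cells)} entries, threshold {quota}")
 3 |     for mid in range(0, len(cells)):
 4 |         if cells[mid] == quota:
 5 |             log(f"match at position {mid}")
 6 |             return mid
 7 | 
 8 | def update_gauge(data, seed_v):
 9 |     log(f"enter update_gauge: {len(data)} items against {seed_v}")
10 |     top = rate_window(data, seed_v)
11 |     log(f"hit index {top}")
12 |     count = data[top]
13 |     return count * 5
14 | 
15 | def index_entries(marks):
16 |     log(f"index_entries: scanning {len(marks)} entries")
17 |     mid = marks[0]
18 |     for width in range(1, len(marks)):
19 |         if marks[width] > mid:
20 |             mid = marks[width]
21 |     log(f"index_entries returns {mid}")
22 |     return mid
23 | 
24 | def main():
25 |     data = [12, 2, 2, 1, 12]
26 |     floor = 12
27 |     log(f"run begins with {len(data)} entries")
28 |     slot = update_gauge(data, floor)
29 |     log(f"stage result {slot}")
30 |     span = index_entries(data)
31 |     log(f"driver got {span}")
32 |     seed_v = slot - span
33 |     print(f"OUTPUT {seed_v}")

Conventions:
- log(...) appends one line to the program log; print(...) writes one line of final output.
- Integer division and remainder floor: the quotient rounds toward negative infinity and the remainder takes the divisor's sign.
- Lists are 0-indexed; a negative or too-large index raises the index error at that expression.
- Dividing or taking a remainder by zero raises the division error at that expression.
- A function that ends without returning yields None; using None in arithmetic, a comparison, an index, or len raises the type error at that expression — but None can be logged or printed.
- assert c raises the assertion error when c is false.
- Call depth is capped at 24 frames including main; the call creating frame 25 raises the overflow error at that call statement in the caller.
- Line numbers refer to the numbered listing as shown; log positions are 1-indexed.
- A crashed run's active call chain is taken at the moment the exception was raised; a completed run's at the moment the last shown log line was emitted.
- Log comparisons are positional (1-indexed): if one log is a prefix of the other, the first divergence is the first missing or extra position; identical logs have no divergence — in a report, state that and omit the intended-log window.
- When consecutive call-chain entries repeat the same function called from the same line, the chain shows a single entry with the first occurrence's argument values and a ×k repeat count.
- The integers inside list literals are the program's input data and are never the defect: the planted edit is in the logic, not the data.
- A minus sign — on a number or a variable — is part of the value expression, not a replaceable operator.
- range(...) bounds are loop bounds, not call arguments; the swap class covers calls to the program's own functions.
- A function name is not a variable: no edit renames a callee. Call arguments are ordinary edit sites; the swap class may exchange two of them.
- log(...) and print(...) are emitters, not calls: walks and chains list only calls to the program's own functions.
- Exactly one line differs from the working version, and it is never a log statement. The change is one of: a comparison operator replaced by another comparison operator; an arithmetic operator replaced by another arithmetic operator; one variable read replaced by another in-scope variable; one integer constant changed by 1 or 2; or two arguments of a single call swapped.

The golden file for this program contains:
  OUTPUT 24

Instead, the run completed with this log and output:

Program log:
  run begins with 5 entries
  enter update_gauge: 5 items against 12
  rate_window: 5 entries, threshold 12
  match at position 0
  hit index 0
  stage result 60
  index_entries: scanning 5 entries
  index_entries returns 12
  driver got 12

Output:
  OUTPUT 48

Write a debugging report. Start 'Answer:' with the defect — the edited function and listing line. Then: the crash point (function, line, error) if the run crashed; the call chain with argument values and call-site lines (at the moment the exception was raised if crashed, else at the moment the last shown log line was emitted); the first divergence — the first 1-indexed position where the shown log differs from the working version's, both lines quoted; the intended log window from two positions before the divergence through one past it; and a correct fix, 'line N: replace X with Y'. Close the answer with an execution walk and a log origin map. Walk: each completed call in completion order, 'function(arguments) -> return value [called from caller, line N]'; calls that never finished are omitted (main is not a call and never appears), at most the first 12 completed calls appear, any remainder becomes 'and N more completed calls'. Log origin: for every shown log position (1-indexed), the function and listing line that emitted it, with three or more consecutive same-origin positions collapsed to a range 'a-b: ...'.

Answer: the defect is in update_gauge at line 13.
Key observation: Log line 6 is where behavior first shows: 'stage result 60' appears instead of 'stage result 36'.
Call chain: main.
First divergence: position 6; shown 'stage result 60' vs intended 'stage result 36'.
Intended log window:
  4: match at position 0
  5: hit index 0
  6: stage result 36
  7: index_entries: scanning 5 entries
Execution walk:
  rate_window([12, 2, 2, 1, 12], 12) -> 0  [called from update_gauge, line 10]
  update_gauge([12, 2, 2, 1, 12], 12) -> 60  [called from main, line 28]
  index_entries([12, 2, 2, 1, 12]) -> 12  [called from main, line 30]
Log origin:
  1: logged in main at line 27
  2: logged in update_gauge at line 9
  3: logged in rate_window at line 2
  4: logged in rate_window at line 5
  5: logged in update_gauge at line 11
  6: logged in main at line 29
  7: logged in index_entries at line 16
  8: logged in index_entries at line 21
  9: logged in main at line 31
A correct fix: line 13: replace `5` with `3`.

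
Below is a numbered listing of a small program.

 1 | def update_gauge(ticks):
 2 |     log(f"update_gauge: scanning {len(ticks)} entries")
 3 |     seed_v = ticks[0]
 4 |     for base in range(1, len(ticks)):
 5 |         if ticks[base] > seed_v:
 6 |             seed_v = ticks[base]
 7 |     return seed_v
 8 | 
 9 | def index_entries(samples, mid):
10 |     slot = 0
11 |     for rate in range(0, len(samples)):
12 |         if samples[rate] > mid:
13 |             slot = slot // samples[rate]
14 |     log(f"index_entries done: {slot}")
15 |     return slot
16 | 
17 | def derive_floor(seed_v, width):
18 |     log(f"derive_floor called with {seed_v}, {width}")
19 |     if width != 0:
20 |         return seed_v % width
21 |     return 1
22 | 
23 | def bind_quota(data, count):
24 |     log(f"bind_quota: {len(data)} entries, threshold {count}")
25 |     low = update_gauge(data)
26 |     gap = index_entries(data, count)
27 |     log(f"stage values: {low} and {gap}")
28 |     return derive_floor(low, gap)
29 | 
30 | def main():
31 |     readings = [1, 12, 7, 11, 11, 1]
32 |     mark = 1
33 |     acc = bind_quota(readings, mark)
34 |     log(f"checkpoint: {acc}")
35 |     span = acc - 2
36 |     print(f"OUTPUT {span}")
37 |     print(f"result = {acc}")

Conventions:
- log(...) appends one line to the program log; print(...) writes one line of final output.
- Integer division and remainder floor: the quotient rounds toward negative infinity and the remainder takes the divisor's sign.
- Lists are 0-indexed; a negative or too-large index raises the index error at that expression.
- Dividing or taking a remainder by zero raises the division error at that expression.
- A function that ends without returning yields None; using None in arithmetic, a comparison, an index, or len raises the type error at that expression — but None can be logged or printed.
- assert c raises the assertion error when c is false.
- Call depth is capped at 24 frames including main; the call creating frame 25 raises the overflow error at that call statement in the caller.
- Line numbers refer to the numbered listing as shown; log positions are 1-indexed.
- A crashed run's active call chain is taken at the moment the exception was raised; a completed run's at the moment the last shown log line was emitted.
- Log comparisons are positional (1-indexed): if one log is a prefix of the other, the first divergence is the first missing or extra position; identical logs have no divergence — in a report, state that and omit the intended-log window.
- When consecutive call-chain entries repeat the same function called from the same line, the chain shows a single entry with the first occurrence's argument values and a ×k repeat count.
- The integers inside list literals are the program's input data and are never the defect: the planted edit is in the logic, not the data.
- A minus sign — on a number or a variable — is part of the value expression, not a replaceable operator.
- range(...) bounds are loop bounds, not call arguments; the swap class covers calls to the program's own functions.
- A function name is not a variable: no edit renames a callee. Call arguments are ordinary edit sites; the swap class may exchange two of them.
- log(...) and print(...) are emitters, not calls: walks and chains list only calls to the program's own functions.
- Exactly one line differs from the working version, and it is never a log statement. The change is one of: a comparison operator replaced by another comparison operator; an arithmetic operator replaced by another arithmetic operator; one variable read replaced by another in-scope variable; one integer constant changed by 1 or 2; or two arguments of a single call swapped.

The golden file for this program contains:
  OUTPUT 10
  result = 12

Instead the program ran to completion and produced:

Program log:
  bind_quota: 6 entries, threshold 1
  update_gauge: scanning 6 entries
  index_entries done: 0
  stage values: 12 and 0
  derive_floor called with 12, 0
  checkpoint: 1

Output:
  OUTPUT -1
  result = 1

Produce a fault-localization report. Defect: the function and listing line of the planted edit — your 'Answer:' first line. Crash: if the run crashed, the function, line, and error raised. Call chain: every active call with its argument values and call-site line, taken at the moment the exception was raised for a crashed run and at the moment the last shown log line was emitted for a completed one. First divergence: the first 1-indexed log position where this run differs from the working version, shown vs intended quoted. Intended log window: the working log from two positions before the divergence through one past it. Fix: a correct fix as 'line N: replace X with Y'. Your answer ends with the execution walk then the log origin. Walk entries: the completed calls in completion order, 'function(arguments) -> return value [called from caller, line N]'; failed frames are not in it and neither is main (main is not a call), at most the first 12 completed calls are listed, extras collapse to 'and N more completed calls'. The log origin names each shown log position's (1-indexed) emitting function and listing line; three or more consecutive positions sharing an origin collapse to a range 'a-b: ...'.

Answer: the defect is in index_entries at line 13.
Key observation: The earliest visible damage is log position 3 — 'index_entries done: 0' rather than the intended 'index_entries done: 41'.
Call chain: main.
First divergence: at position 3 the run shows 'index_entries done: 0' where the working version logs 'index_entries done: 41'.
Intended log window:
  1: bind_quota: 6 entries, threshold 1
  2: update_gauge: scanning 6 entries
  3: index_entries done: 41
  4: stage values: 12 and 41
Execution walk:
  update_gauge([1, 12, 7, 11, 11, 1]) -> 12  [called from bind_quota, line 25]
  index_entries([1, 12, 7, 11, 11, 1], 1) -> 0  [called from bind_quota, line 26]
  derive_floor(12, 0) -> 1  [called from bind_quota, line 28]
  bind_quota([1, 12, 7, 11, 11, 1], 1) -> 1  [called from main, line 33]
Log line origins:
  1: from bind_quota, line 24
  2: from update_gauge, line 2
  3: from index_entries, line 14
  4: from bind_quota, line 27
  5: from derive_floor, line 18
  6: from main, line 34
A correct fix: line 13: replace `//` with `+`.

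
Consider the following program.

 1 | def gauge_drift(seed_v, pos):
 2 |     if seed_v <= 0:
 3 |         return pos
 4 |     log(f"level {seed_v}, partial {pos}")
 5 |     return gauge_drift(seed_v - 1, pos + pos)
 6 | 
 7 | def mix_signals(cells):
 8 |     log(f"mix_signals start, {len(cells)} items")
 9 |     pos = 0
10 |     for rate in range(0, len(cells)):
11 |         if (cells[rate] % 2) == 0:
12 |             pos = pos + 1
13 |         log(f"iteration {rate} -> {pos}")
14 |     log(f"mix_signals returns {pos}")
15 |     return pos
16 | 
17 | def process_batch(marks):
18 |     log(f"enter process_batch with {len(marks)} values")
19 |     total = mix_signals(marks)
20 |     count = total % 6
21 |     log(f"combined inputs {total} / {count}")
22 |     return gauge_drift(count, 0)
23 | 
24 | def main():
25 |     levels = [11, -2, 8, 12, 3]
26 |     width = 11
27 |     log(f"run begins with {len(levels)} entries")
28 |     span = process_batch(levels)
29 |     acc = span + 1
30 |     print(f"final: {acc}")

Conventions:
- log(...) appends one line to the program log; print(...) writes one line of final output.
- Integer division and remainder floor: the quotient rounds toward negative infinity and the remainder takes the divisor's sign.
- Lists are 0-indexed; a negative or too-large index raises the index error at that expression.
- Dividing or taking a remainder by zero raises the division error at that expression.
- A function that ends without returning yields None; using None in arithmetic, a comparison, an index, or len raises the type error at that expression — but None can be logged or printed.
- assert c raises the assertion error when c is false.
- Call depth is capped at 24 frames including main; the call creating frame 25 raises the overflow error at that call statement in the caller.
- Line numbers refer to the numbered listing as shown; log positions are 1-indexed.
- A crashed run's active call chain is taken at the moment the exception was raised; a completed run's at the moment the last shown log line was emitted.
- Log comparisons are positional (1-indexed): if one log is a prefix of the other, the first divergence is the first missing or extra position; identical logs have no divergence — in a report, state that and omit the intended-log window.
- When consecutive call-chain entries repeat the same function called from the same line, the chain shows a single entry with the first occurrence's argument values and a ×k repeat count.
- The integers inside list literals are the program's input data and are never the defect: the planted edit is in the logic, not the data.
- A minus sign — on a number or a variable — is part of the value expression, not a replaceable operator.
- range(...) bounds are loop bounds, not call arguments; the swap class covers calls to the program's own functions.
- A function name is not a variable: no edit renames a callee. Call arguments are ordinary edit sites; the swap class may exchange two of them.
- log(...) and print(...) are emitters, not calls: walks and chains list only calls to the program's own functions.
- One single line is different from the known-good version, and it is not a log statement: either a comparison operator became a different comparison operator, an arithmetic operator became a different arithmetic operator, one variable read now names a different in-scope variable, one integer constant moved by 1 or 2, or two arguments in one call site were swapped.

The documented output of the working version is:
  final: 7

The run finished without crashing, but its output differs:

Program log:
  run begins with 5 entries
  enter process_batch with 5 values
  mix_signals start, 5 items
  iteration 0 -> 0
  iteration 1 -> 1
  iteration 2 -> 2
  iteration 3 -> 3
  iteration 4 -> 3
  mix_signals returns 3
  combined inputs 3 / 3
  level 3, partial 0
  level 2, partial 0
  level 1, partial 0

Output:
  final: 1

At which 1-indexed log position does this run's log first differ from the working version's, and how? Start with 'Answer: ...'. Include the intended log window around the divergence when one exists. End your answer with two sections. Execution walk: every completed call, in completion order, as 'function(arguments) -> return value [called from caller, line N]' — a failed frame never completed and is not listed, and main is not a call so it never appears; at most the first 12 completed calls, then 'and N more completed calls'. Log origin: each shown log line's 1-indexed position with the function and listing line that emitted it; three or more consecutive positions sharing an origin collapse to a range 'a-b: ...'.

Answer: position 12 — the shown line 'level 2, partial 0' should read 'level 2, partial 3'.
Intended log window:
  10: combined inputs 3 / 3
  11: level 3, partial 0
  12: level 2, partial 3
  13: level 1, partial 5
Execution walk:
  mix_signals([11, -2, 8, 12, 3]) -> 3  [called from process_batch, line 19]
  gauge_drift(0, 0) -> 0  [called from gauge_drift, line 5]
  gauge_drift(1, 0) -> 0  [called from gauge_drift, line 5]
  gauge_drift(2, 0) -> 0  [called from gauge_drift, line 5]
  gauge_drift(3, 0) -> 0  [called from process_batch, line 22]
  process_batch([11, -2, 8, 12, 3]) -> 0  [called from main, line 28]
Log origins:
  1 — main, line 27
  2 — process_batch, line 18
  3 — mix_signals, line 8
  4-8 — mix_signals, line 13
  9 — mix_signals, line 14
  10 — process_batch, line 21
  11-13 — gauge_drift, line 4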